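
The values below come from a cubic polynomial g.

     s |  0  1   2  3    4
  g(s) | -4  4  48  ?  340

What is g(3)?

152

On equispaced nodes a degree-3 polynomial has vanishing fourth forward difference, so
  g(0) - 4·g(1) + 6·g(2) - 4·g(3) + g(4) = 0.
Substituting the known values and solving for g(3):
  -4·g(3) = -608
  g(3) = 152.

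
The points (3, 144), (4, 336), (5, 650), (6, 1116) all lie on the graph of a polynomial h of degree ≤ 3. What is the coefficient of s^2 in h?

1

Write h(s) = as^3 + bs^2 + cs + d. Substituting each data point gives a linear system:
  27a + 9b + 3c + d = 144
  64a + 16b + 4c + d = 336
  125a + 25b + 5c + d = 650
  216a + 36b + 6c + d = 1116
Solving the system yields a = 5, b = 1, c = 0, d = 0.
So h(s) = 5s^3 + s^2.
The coefficient of s^2 is 1.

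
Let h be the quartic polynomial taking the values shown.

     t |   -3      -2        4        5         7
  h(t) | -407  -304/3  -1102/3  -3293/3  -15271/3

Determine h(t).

h(t) = -3t^4 + 6t^3 + t^2 + (5/3)t - 6

Using the Lagrange interpolation formula with nodes -3, -2, 4, 5, 7:
  L_0(t) = (t + 2)(t - 4)(t - 5)(t - 7) / 560
  L_1(t) = (t + 3)(t - 4)(t - 5)(t - 7) / -378
  L_2(t) = (t + 3)(t + 2)(t - 5)(t - 7) / 126
  L_3(t) = (t + 3)(t + 2)(t - 4)(t - 7) / -112
  L_4(t) = (t + 3)(t + 2)(t - 4)(t - 5) / 540
Then h(t) = -407·L_0(t) - 304/3·L_1(t) - 1102/3·L_2(t) - 3293/3·L_3(t) - 15271/3·L_4(t).
Expanding and collecting terms gives h(t) = -3t^4 + 6t^3 + t^2 + (5/3)t - 6.
Check: h(5) = -3293/3. ✓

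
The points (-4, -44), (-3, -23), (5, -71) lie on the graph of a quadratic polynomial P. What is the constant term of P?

4

Write P(n) = an^2 + bn + c. Substituting each data point gives a linear system:
  16a - 4b + c = -44
  9a - 3b + c = -23
  25a + 5b + c = -71
Solving the system yields a = -3, b = 0, c = 4.
So P(n) = -3n^2 + 4.
The constant term is 4.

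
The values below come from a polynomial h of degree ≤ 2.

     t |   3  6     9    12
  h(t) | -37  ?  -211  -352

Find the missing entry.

-106

The 3 known points determine the degree-2 polynomial uniquely.
Write h(t) = at^2 + bt + c. Substituting each data point gives a linear system:
  9a + 3b + c = -37
  81a + 9b + c = -211
  144a + 12b + c = -352
Solving the system yields a = -2, b = -5, c = -4.
So h(t) = -2t^2 - 5t - 4.
Then h(6) = -106.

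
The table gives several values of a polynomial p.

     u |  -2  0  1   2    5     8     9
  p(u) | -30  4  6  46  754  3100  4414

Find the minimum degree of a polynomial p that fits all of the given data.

3

Divided differences on the nodes -2, 0, 1, 2, 5, 8, 9:
  order 0: -30  4  6  46  754  3100  4414
  order 1: 17  2  40  236  782  1314
  order 2: -5  19  49  91  133
  order 3: 6  6  6  6
  order 4: 0  0  0
  order 5: 0  0
  order 6: 0
The order-3 divided differences are all 6 (nonzero) and every higher order vanishes, so the data lies on a polynomial of degree exactly 3.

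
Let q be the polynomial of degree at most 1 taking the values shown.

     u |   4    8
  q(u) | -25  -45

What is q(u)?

q(u) = -5u - 5

Using the Lagrange interpolation formula with nodes 4, 8:
  L_0(u) = (u - 8) / -4
  L_1(u) = (u - 4) / 4
Then q(u) = -25·L_0(u) - 45·L_1(u).
Expanding and collecting terms gives q(u) = -5u - 5.
Check: q(4) = -25. ✓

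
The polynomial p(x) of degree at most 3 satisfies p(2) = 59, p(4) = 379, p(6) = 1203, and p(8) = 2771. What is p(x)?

p(x) = 5x^3 + 3x^2 + 2x + 3

Write p(x) = ax^3 + bx^2 + cx + d. Substituting each data point gives a linear system:
  8a + 4b + 2c + d = 59
  64a + 16b + 4c + d = 379
  216a + 36b + 6c + d = 1203
  512a + 64b + 8c + d = 2771
Solving the system yields a = 5, b = 3, c = 2, d = 3.
So p(x) = 5x^3 + 3x^2 + 2x + 3.
Check: p(4) = 379. ✓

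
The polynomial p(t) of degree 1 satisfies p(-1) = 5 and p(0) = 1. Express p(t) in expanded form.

p(t) = -4t + 1

Write p(t) = at + b. Substituting each data point gives a linear system:
  -a + b = 5
  b = 1
Solving the system yields a = -4, b = 1.
So p(t) = -4t + 1.
Check: p(-1) = 5. ✓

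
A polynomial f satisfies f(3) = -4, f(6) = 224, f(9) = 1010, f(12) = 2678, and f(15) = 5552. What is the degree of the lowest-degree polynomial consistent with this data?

3

Forward differences of the values at n = 3, 6, 9, 12, 15:
  f  : -4  224  1010  2678  5552
  Δ  : 228  786  1668  2874
  Δ^2: 558  882  1206
  Δ^3: 324  324
  Δ^4: 0
The third differences are constant (324) and nonzero, while all higher differences vanish, so the minimal degree is 3.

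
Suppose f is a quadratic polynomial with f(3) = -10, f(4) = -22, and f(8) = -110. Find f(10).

-178

Write f(x) = ax^2 + bx + c. Substituting each data point gives a linear system:
  9a + 3b + c = -10
  16a + 4b + c = -22
  64a + 8b + c = -110
Solving the system yields a = -2, b = 2, c = 2.
So f(x) = -2x^2 + 2x + 2.
Then f(10) = -178.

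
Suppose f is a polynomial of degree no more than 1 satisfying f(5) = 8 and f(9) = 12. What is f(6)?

9

Using the Lagrange interpolation formula with nodes 5, 9:
  L_0(u) = (u - 9) / -4
  L_1(u) = (u - 5) / 4
Then f(u) = 8·L_0(u) + 12·L_1(u).
Expanding and collecting terms gives f(u) = u + 3.
Evaluating at u = 6: f(6) = 9.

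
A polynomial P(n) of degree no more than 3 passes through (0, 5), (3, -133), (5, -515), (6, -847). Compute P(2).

Using the Lagrange interpolation formula with nodes 0, 3, 5, 6:
  L_0(n) = (n - 3)(n - 5)(n - 6) / -90
  L_1(n) = n(n - 5)(n - 6) / 18
  L_2(n) = n(n - 3)(n - 6) / -10
  L_3(n) = n(n - 3)(n - 5) / 18
Then P(n) = 5·L_0(n) - 133·L_1(n) - 515·L_2(n) - 847·L_3(n).
Expanding and collecting terms gives P(n) = -3n³ - 5n² - 4n + 5.
Evaluating at n = 2: P(2) = -47.

-47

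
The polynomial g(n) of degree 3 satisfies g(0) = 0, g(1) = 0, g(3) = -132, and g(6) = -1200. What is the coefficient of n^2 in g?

2

Write g(n) = an^3 + bn^2 + cn + d. Substituting each data point gives a linear system:
  d = 0
  a + b + c + d = 0
  27a + 9b + 3c + d = -132
  216a + 36b + 6c + d = -1200
Solving the system yields a = -6, b = 2, c = 4, d = 0.
So g(n) = -6n³ + 2n² + 4n.
The coefficient of n^2 is 2.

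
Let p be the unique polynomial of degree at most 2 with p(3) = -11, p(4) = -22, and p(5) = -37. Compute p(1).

Forward differences of the values at t = 3, 4, 5:
  p  : -11  -22  -37
  Δ  : -11  -15
  Δ^2: -4
The second differences are constant, confirming degree 2.
Interpolating (Newton forward form) and evaluating at t = 1 gives p(1) = -1.

-1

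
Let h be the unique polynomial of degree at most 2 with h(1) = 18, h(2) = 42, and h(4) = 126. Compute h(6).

Using the Lagrange interpolation formula with nodes 1, 2, 4:
  L_0(x) = (x - 2)(x - 4) / 3
  L_1(x) = (x - 1)(x - 4) / -2
  L_2(x) = (x - 1)(x - 2) / 6
Then h(x) = 18·L_0(x) + 42·L_1(x) + 126·L_2(x).
Expanding and collecting terms gives h(x) = 6x² + 6x + 6.
Evaluating at x = 6: h(6) = 258.

258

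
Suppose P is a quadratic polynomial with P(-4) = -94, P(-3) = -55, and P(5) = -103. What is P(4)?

Using the Lagrange interpolation formula with nodes -4, -3, 5:
  L_0(x) = (x + 3)(x - 5) / 9
  L_1(x) = (x + 4)(x - 5) / -8
  L_2(x) = (x + 4)(x + 3) / 72
Then P(x) = -94·L_0(x) - 55·L_1(x) - 103·L_2(x).
Expanding and collecting terms gives P(x) = -5x^2 + 4x + 2.
Evaluating at x = 4: P(4) = -62.

-62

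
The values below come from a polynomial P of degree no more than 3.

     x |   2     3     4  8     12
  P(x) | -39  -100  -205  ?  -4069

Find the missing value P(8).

The 4 known points determine the degree-3 polynomial uniquely.
Write P(x) = ax^3 + bx^2 + cx + d. Substituting each data point gives a linear system:
  8a + 4b + 2c + d = -39
  27a + 9b + 3c + d = -100
  64a + 16b + 4c + d = -205
  1728a + 144b + 12c + d = -4069
Solving the system yields a = -2, b = -4, c = -3, d = -1.
So P(x) = -2x^3 - 4x^2 - 3x - 1.
Then P(8) = -1305.

-1305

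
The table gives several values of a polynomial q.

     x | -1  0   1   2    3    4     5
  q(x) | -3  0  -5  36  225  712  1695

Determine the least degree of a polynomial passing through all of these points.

Forward differences of the values at x = -1, 0, 1, 2, 3, 4, 5:
  q  : -3  0  -5  36  225  712  1695
  Δ  : 3  -5  41  189  487  983
  Δ^2: -8  46  148  298  496
  Δ^3: 54  102  150  198
  Δ^4: 48  48  48
  Δ^5: 0  0
  Δ^6: 0
The fourth differences are constant (48) and nonzero, while all higher differences vanish, so the minimal degree is 4.

4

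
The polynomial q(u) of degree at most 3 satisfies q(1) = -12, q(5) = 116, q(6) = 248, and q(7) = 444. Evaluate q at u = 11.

2108

Write q(u) = au^3 + bu^2 + cu + d. Substituting each data point gives a linear system:
  a + b + c + d = -12
  125a + 25b + 5c + d = 116
  216a + 36b + 6c + d = 248
  343a + 49b + 7c + d = 444
Solving the system yields a = 2, b = -4, c = -6, d = -4.
So q(u) = 2u^3 - 4u^2 - 6u - 4.
Then q(11) = 2108.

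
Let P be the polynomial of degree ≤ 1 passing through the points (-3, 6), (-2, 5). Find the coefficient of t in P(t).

Write P(t) = at + b. Substituting each data point gives a linear system:
  -3a + b = 6
  -2a + b = 5
Solving the system yields a = -1, b = 3.
So P(t) = -t + 3.
The leading coefficient is -1.

-1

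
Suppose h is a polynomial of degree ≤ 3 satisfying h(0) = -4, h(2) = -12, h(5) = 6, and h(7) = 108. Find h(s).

h(s) = s^3 - 5s^2 + 2s - 4

Write h(s) = as^3 + bs^2 + cs + d. Substituting each data point gives a linear system:
  d = -4
  8a + 4b + 2c + d = -12
  125a + 25b + 5c + d = 6
  343a + 49b + 7c + d = 108
Solving the system yields a = 1, b = -5, c = 2, d = -4.
So h(s) = s^3 - 5s^2 + 2s - 4.
Check: h(2) = -12. ✓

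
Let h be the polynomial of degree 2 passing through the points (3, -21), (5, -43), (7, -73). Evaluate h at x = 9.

-111

Forward differences of the values at x = 3, 5, 7:
  h  : -21  -43  -73
  Δ  : -22  -30
  Δ^2: -8
The second differences are constant, confirming degree 2.
Interpolating (Newton forward form) and evaluating at x = 9 gives h(9) = -111.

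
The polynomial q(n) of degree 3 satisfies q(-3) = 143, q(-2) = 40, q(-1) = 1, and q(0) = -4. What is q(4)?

Using the Lagrange interpolation formula with nodes -3, -2, -1, 0:
  L_0(n) = (n + 2)(n + 1)n / -6
  L_1(n) = (n + 3)(n + 1)n / 2
  L_2(n) = (n + 3)(n + 2)n / -2
  L_3(n) = (n + 3)(n + 2)(n + 1) / 6
Then q(n) = 143·L_0(n) + 40·L_1(n) + 1·L_2(n) - 4·L_3(n).
Expanding and collecting terms gives q(n) = -5n^3 + 2n^2 + 2n - 4.
Evaluating at n = 4: q(4) = -284.

-284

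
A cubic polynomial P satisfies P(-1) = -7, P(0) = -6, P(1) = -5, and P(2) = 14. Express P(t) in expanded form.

Using the Lagrange interpolation formula with nodes -1, 0, 1, 2:
  L_0(t) = t(t - 1)(t - 2) / -6
  L_1(t) = (t + 1)(t - 1)(t - 2) / 2
  L_2(t) = (t + 1)t(t - 2) / -2
  L_3(t) = (t + 1)t(t - 1) / 6
Then P(t) = -7·L_0(t) - 6·L_1(t) - 5·L_2(t) + 14·L_3(t).
Expanding and collecting terms gives P(t) = 3t^3 - 2t - 6.
Check: P(2) = 14. ✓

P(t) = 3t^3 - 2t - 6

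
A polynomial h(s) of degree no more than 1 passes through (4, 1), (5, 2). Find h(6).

Using the Lagrange interpolation formula with nodes 4, 5:
  L_0(s) = (s - 5) / -1
  L_1(s) = (s - 4) / 1
Then h(s) = 1·L_0(s) + 2·L_1(s).
Expanding and collecting terms gives h(s) = s - 3.
Evaluating at s = 6: h(6) = 3.

3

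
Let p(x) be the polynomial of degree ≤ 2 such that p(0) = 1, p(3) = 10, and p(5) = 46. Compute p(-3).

46

Write p(x) = ax^2 + bx + c. Substituting each data point gives a linear system:
  c = 1
  9a + 3b + c = 10
  25a + 5b + c = 46
Solving the system yields a = 3, b = -6, c = 1.
So p(x) = 3x² - 6x + 1.
Then p(-3) = 46.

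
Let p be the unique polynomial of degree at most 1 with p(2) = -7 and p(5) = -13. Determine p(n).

p(n) = -2n - 3

Using the Lagrange interpolation formula with nodes 2, 5:
  L_0(n) = (n - 5) / -3
  L_1(n) = (n - 2) / 3
Then p(n) = -7·L_0(n) - 13·L_1(n).
Expanding and collecting terms gives p(n) = -2n - 3.
Check: p(5) = -13. ✓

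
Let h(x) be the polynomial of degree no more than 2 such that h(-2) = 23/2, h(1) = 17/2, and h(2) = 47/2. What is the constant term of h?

Write h(x) = ax^2 + bx + c. Substituting each data point gives a linear system:
  4a - 2b + c = 23/2
  a + b + c = 17/2
  4a + 2b + c = 47/2
Solving the system yields a = 4, b = 3, c = 3/2.
So h(x) = 4x^2 + 3x + 3/2.
The constant term is 3/2.

3/2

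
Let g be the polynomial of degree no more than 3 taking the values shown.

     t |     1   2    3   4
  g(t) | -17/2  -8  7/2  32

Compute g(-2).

Using the Lagrange interpolation formula with nodes 1, 2, 3, 4:
  L_0(t) = (t - 2)(t - 3)(t - 4) / -6
  L_1(t) = (t - 1)(t - 3)(t - 4) / 2
  L_2(t) = (t - 1)(t - 2)(t - 4) / -2
  L_3(t) = (t - 1)(t - 2)(t - 3) / 6
Then g(t) = -17/2·L_0(t) - 8·L_1(t) + 7/2·L_2(t) + 32·L_3(t).
Expanding and collecting terms gives g(t) = t^3 - (1/2)t^2 - 5t - 4.
Evaluating at t = -2: g(-2) = -4.

-4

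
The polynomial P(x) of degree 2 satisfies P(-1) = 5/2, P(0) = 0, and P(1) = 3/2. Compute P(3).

33/2

Using the Lagrange interpolation formula with nodes -1, 0, 1:
  L_0(x) = x(x - 1) / 2
  L_1(x) = (x + 1)(x - 1) / -1
  L_2(x) = (x + 1)x / 2
Then P(x) = 5/2·L_0(x) + 0·L_1(x) + 3/2·L_2(x).
Expanding and collecting terms gives P(x) = 2x² - (1/2)x.
Evaluating at x = 3: P(3) = 33/2.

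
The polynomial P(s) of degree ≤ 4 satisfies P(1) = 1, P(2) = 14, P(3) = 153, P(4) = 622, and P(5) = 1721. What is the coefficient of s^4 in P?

4

Write P(s) = as^4 + bs^3 + cs^2 + ds + e. Substituting each data point gives a linear system:
  a + b + c + d + e = 1
  16a + 8b + 4c + 2d + e = 14
  81a + 27b + 9c + 3d + e = 153
  256a + 64b + 16c + 4d + e = 622
  625a + 125b + 25c + 5d + e = 1721
Solving the system yields a = 4, b = -6, c = -1, d = -2, e = 6.
So P(s) = 4s⁴ - 6s³ - s² - 2s + 6.
The leading coefficient is 4.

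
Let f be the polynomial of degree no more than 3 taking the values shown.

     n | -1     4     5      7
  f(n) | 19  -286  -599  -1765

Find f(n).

f(n) = -6n^3 + 6n^2 - n + 6

Write f(n) = an^3 + bn^2 + cn + d. Substituting each data point gives a linear system:
  -a + b - c + d = 19
  64a + 16b + 4c + d = -286
  125a + 25b + 5c + d = -599
  343a + 49b + 7c + d = -1765
Solving the system yields a = -6, b = 6, c = -1, d = 6.
So f(n) = -6n^3 + 6n^2 - n + 6.
Check: f(-1) = 19. ✓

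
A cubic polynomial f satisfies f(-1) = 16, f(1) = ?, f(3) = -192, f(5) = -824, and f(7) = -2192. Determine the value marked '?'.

-8

The 4 known points determine the degree-3 polynomial uniquely.
Write f(t) = at^3 + bt^2 + ct + d. Substituting each data point gives a linear system:
  -a + b - c + d = 16
  27a + 9b + 3c + d = -192
  125a + 25b + 5c + d = -824
  343a + 49b + 7c + d = -2192
Solving the system yields a = -6, b = -2, c = -6, d = 6.
So f(t) = -6t^3 - 2t^2 - 6t + 6.
Then f(1) = -8.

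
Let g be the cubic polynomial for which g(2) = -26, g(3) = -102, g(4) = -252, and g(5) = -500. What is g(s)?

g(s) = -4s^3 - s^2 + 5s

Write g(s) = as^3 + bs^2 + cs + d. Substituting each data point gives a linear system:
  8a + 4b + 2c + d = -26
  27a + 9b + 3c + d = -102
  64a + 16b + 4c + d = -252
  125a + 25b + 5c + d = -500
Solving the system yields a = -4, b = -1, c = 5, d = 0.
So g(s) = -4s³ - s² + 5s.
Check: g(3) = -102. ✓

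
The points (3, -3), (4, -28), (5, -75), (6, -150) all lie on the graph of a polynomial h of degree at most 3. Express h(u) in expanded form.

h(u) = -u^3 + u^2 + 5u

Write h(u) = au^3 + bu^2 + cu + d. Substituting each data point gives a linear system:
  27a + 9b + 3c + d = -3
  64a + 16b + 4c + d = -28
  125a + 25b + 5c + d = -75
  216a + 36b + 6c + d = -150
Solving the system yields a = -1, b = 1, c = 5, d = 0.
So h(u) = -u^3 + u^2 + 5u.
Check: h(5) = -75. ✓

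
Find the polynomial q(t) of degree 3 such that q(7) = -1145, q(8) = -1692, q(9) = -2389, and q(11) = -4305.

Write q(t) = at^3 + bt^2 + ct + d. Substituting each data point gives a linear system:
  343a + 49b + 7c + d = -1145
  512a + 64b + 8c + d = -1692
  729a + 81b + 9c + d = -2389
  1331a + 121b + 11c + d = -4305
Solving the system yields a = -3, b = -3, c = 5, d = -4.
So q(t) = -3t³ - 3t² + 5t - 4.
Check: q(11) = -4305. ✓

q(t) = -3t^3 - 3t^2 + 5t - 4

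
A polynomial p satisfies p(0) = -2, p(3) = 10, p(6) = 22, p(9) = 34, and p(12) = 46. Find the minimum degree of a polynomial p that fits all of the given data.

Forward differences of the values at u = 0, 3, 6, 9, 12:
  p  : -2  10  22  34  46
  Δ  : 12  12  12  12
  Δ^2: 0  0  0
  Δ^3: 0  0
  Δ^4: 0
The first differences are constant (12) and nonzero, while all higher differences vanish, so the minimal degree is 1.

1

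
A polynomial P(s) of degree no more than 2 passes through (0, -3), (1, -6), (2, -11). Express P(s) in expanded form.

P(s) = -s^2 - 2s - 3

Write P(s) = as^2 + bs + c. Substituting each data point gives a linear system:
  c = -3
  a + b + c = -6
  4a + 2b + c = -11
Solving the system yields a = -1, b = -2, c = -3.
So P(s) = -s² - 2s - 3.
Check: P(2) = -11. ✓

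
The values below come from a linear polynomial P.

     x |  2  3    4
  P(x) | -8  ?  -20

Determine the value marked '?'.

-14

The 2 known points determine the degree-1 polynomial uniquely.
Write P(x) = ax + b. Substituting each data point gives a linear system:
  2a + b = -8
  4a + b = -20
Solving the system yields a = -6, b = 4.
So P(x) = -6x + 4.
Then P(3) = -14.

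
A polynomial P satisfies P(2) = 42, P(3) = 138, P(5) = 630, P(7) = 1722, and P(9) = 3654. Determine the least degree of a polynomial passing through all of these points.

Divided differences on the nodes 2, 3, 5, 7, 9:
  order 0: 42  138  630  1722  3654
  order 1: 96  246  546  966
  order 2: 50  75  105
  order 3: 5  5
  order 4: 0
The order-3 divided differences are all 5 (nonzero) and every higher order vanishes, so the data lies on a polynomial of degree exactly 3.

3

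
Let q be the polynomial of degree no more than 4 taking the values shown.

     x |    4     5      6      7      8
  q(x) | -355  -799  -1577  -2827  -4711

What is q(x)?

Using the Lagrange interpolation formula with nodes 4, 5, 6, 7, 8:
  L_0(x) = (x - 5)(x - 6)(x - 7)(x - 8) / 24
  L_1(x) = (x - 4)(x - 6)(x - 7)(x - 8) / -6
  L_2(x) = (x - 4)(x - 5)(x - 7)(x - 8) / 4
  L_3(x) = (x - 4)(x - 5)(x - 6)(x - 8) / -6
  L_4(x) = (x - 4)(x - 5)(x - 6)(x - 7) / 24
Then q(x) = -355·L_0(x) - 799·L_1(x) - 1577·L_2(x) - 2827·L_3(x) - 4711·L_4(x).
Expanding and collecting terms gives q(x) = -x^4 - x^3 - x^2 - 5x + 1.
Check: q(8) = -4711. ✓

q(x) = -x^4 - x^3 - x^2 - 5x + 1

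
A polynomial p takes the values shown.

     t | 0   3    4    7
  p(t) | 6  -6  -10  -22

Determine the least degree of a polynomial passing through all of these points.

1

Divided differences on the nodes 0, 3, 4, 7:
  order 0: 6  -6  -10  -22
  order 1: -4  -4  -4
  order 2: 0  0
  order 3: 0
The order-1 divided differences are all -4 (nonzero) and every higher order vanishes, so the data lies on a polynomial of degree exactly 1.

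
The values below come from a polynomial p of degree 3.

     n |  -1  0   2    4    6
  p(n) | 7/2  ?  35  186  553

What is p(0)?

The 4 known points determine the degree-3 polynomial uniquely.
Write p(n) = an^3 + bn^2 + cn + d. Substituting each data point gives a linear system:
  -a + b - c + d = 7/2
  8a + 4b + 2c + d = 35
  64a + 16b + 4c + d = 186
  216a + 36b + 6c + d = 553
Solving the system yields a = 2, b = 3, c = 3/2, d = 4.
So p(n) = 2n^3 + 3n^2 + (3/2)n + 4.
Then p(0) = 4.

4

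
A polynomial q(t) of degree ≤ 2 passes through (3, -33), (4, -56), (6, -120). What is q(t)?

Write q(t) = at^2 + bt + c. Substituting each data point gives a linear system:
  9a + 3b + c = -33
  16a + 4b + c = -56
  36a + 6b + c = -120
Solving the system yields a = -3, b = -2, c = 0.
So q(t) = -3t^2 - 2t.
Check: q(6) = -120. ✓

q(t) = -3t^2 - 2t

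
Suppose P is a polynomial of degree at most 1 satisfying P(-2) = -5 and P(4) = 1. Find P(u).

Using the Lagrange interpolation formula with nodes -2, 4:
  L_0(u) = (u - 4) / -6
  L_1(u) = (u + 2) / 6
Then P(u) = -5·L_0(u) + 1·L_1(u).
Expanding and collecting terms gives P(u) = u - 3.
Check: P(4) = 1. ✓

P(u) = u - 3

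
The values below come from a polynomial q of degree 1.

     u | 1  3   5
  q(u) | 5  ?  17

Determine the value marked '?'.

The 2 known points determine the degree-1 polynomial uniquely.
Write q(u) = au + b. Substituting each data point gives a linear system:
  a + b = 5
  5a + b = 17
Solving the system yields a = 3, b = 2.
So q(u) = 3u + 2.
Then q(3) = 11.

11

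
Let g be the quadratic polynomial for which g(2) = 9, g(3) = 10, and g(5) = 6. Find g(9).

-26

Write g(t) = at^2 + bt + c. Substituting each data point gives a linear system:
  4a + 2b + c = 9
  9a + 3b + c = 10
  25a + 5b + c = 6
Solving the system yields a = -1, b = 6, c = 1.
So g(t) = -t² + 6t + 1.
Then g(9) = -26.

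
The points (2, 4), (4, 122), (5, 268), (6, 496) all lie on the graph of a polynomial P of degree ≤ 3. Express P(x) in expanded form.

P(x) = 3x^3 - 4x^2 - x - 2

Write P(x) = ax^3 + bx^2 + cx + d. Substituting each data point gives a linear system:
  8a + 4b + 2c + d = 4
  64a + 16b + 4c + d = 122
  125a + 25b + 5c + d = 268
  216a + 36b + 6c + d = 496
Solving the system yields a = 3, b = -4, c = -1, d = -2.
So P(x) = 3x^3 - 4x^2 - x - 2.
Check: P(6) = 496. ✓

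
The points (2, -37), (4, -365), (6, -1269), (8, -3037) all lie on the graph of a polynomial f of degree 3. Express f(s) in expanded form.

Using the Lagrange interpolation formula with nodes 2, 4, 6, 8:
  L_0(s) = (s - 4)(s - 6)(s - 8) / -48
  L_1(s) = (s - 2)(s - 6)(s - 8) / 16
  L_2(s) = (s - 2)(s - 4)(s - 8) / -16
  L_3(s) = (s - 2)(s - 4)(s - 6) / 48
Then f(s) = -37·L_0(s) - 365·L_1(s) - 1269·L_2(s) - 3037·L_3(s).
Expanding and collecting terms gives f(s) = -6s^3 + 4s + 3.
Check: f(6) = -1269. ✓

f(s) = -6s^3 + 4s + 3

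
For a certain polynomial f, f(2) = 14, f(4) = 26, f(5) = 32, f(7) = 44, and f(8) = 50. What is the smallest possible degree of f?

Divided differences on the nodes 2, 4, 5, 7, 8:
  order 0: 14  26  32  44  50
  order 1: 6  6  6  6
  order 2: 0  0  0
  order 3: 0  0
  order 4: 0
The order-1 divided differences are all 6 (nonzero) and every higher order vanishes, so the data lies on a polynomial of degree exactly 1.

1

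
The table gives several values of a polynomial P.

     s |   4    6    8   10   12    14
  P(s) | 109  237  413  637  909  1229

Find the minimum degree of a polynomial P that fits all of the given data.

Forward differences of the values at s = 4, 6, 8, 10, 12, 14:
  P  : 109  237  413  637  909  1229
  Δ  : 128  176  224  272  320
  Δ^2: 48  48  48  48
  Δ^3: 0  0  0
  Δ^4: 0  0
  Δ^5: 0
The second differences are constant (48) and nonzero, while all higher differences vanish, so the minimal degree is 2.

2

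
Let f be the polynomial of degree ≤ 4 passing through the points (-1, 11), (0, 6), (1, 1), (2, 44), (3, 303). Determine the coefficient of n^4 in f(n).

Write f(n) = an^4 + bn^3 + cn^2 + dn + e. Substituting each data point gives a linear system:
  a - b + c - d + e = 11
  e = 6
  a + b + c + d + e = 1
  16a + 8b + 4c + 2d + e = 44
  81a + 27b + 9c + 3d + e = 303
Solving the system yields a = 5, b = -2, c = -5, d = -3, e = 6.
So f(n) = 5n^4 - 2n^3 - 5n^2 - 3n + 6.
The leading coefficient is 5.

5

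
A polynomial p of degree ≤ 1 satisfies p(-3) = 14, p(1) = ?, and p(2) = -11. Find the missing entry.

-6

The 2 known points determine the degree-1 polynomial uniquely.
Write p(s) = as + b. Substituting each data point gives a linear system:
  -3a + b = 14
  2a + b = -11
Solving the system yields a = -5, b = -1.
So p(s) = -5s - 1.
Then p(1) = -6.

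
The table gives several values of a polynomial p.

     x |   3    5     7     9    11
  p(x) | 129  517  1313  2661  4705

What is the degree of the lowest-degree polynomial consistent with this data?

Forward differences of the values at x = 3, 5, 7, 9, 11:
  p  : 129  517  1313  2661  4705
  Δ  : 388  796  1348  2044
  Δ^2: 408  552  696
  Δ^3: 144  144
  Δ^4: 0
The third differences are constant (144) and nonzero, while all higher differences vanish, so the minimal degree is 3.

3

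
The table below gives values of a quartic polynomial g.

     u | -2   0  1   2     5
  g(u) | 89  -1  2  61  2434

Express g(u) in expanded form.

g(u) = 4u^4 - u^3 + 3u^2 - 3u - 1

Write g(u) = au^4 + bu^3 + cu^2 + du + e. Substituting each data point gives a linear system:
  16a - 8b + 4c - 2d + e = 89
  e = -1
  a + b + c + d + e = 2
  16a + 8b + 4c + 2d + e = 61
  625a + 125b + 25c + 5d + e = 2434
Solving the system yields a = 4, b = -1, c = 3, d = -3, e = -1.
So g(u) = 4u^4 - u^3 + 3u^2 - 3u - 1.
Check: g(0) = -1. ✓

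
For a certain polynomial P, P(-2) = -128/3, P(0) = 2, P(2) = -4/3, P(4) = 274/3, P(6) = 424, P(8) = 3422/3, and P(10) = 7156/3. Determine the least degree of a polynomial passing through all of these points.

3

Forward differences of the values at n = -2, 0, 2, 4, 6, 8, 10:
  P  : -128/3  2  -4/3  274/3  424  3422/3  7156/3
  Δ  : 134/3  -10/3  278/3  998/3  2150/3  3734/3
  Δ^2: -48  96  240  384  528
  Δ^3: 144  144  144  144
  Δ^4: 0  0  0
  Δ^5: 0  0
  Δ^6: 0
The third differences are constant (144) and nonzero, while all higher differences vanish, so the minimal degree is 3.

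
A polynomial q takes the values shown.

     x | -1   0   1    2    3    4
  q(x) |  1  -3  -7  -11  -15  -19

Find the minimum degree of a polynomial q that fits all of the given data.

1

Forward differences of the values at x = -1, 0, 1, 2, 3, 4:
  q  : 1  -3  -7  -11  -15  -19
  Δ  : -4  -4  -4  -4  -4
  Δ^2: 0  0  0  0
  Δ^3: 0  0  0
  Δ^4: 0  0
  Δ^5: 0
The first differences are constant (-4) and nonzero, while all higher differences vanish, so the minimal degree is 1.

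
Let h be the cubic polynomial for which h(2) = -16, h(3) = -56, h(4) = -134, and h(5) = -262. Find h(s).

Using the Lagrange interpolation formula with nodes 2, 3, 4, 5:
  L_0(s) = (s - 3)(s - 4)(s - 5) / -6
  L_1(s) = (s - 2)(s - 4)(s - 5) / 2
  L_2(s) = (s - 2)(s - 3)(s - 5) / -2
  L_3(s) = (s - 2)(s - 3)(s - 4) / 6
Then h(s) = -16·L_0(s) - 56·L_1(s) - 134·L_2(s) - 262·L_3(s).
Expanding and collecting terms gives h(s) = -2s^3 - s^2 + 3s - 2.
Check: h(3) = -56. ✓

h(s) = -2s^3 - s^2 + 3s - 2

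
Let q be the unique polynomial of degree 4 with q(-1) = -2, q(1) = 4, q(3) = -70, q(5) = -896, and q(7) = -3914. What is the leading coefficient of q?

Write q(n) = an^4 + bn^3 + cn^2 + dn + e. Substituting each data point gives a linear system:
  a - b + c - d + e = -2
  a + b + c + d + e = 4
  81a + 27b + 9c + 3d + e = -70
  625a + 125b + 25c + 5d + e = -896
  2401a + 343b + 49c + 7d + e = -3914
Solving the system yields a = -2, b = 2, c = 4, d = 1, e = -1.
So q(n) = -2n^4 + 2n^3 + 4n^2 + n - 1.
The leading coefficient is -2.

-2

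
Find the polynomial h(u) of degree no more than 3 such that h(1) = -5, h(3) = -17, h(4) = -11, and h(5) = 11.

Using the Lagrange interpolation formula with nodes 1, 3, 4, 5:
  L_0(u) = (u - 3)(u - 4)(u - 5) / -24
  L_1(u) = (u - 1)(u - 4)(u - 5) / 4
  L_2(u) = (u - 1)(u - 3)(u - 5) / -3
  L_3(u) = (u - 1)(u - 3)(u - 4) / 8
Then h(u) = -5·L_0(u) - 17·L_1(u) - 11·L_2(u) + 11·L_3(u).
Expanding and collecting terms gives h(u) = u^3 - 4u^2 - 3u + 1.
Check: h(5) = 11. ✓

h(u) = u^3 - 4u^2 - 3u + 1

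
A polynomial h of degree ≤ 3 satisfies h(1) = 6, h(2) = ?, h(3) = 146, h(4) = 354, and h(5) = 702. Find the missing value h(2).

42

The 4 known points determine the degree-3 polynomial uniquely.
Write h(t) = at^3 + bt^2 + ct + d. Substituting each data point gives a linear system:
  a + b + c + d = 6
  27a + 9b + 3c + d = 146
  64a + 16b + 4c + d = 354
  125a + 25b + 5c + d = 702
Solving the system yields a = 6, b = -2, c = 0, d = 2.
So h(t) = 6t^3 - 2t^2 + 2.
Then h(2) = 42.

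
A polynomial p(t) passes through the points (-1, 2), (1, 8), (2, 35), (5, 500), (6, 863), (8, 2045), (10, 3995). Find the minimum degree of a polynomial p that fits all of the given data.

Divided differences on the nodes -1, 1, 2, 5, 6, 8, 10:
  order 0: 2  8  35  500  863  2045  3995
  order 1: 3  27  155  363  591  975
  order 2: 8  32  52  76  96
  order 3: 4  4  4  4
  order 4: 0  0  0
  order 5: 0  0
  order 6: 0
The order-3 divided differences are all 4 (nonzero) and every higher order vanishes, so the data lies on a polynomial of degree exactly 3.

3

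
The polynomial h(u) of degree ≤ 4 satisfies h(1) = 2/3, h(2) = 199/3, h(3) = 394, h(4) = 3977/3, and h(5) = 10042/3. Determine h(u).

Write h(u) = au^4 + bu^3 + cu^2 + du + e. Substituting each data point gives a linear system:
  a + b + c + d + e = 2/3
  16a + 8b + 4c + 2d + e = 199/3
  81a + 27b + 9c + 3d + e = 394
  256a + 64b + 16c + 4d + e = 3977/3
  625a + 125b + 25c + 5d + e = 10042/3
Solving the system yields a = 6, b = -3, c = -1, d = -1/3, e = -1.
So h(u) = 6u⁴ - 3u³ - u² - (1/3)u - 1.
Check: h(4) = 3977/3. ✓

h(u) = 6u^4 - 3u^3 - u^2 - (1/3)u - 1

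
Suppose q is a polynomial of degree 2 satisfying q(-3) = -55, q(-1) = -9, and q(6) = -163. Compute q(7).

-225

Write q(n) = an^2 + bn + c. Substituting each data point gives a linear system:
  9a - 3b + c = -55
  a - b + c = -9
  36a + 6b + c = -163
Solving the system yields a = -5, b = 3, c = -1.
So q(n) = -5n^2 + 3n - 1.
Then q(7) = -225.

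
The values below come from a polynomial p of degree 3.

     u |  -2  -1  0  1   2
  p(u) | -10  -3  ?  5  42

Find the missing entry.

-4

On equispaced nodes a degree-3 polynomial has vanishing fourth forward difference, so
  p(-2) - 4·p(-1) + 6·p(0) - 4·p(1) + p(2) = 0.
Substituting the known values and solving for p(0):
  6·p(0) = -24
  p(0) = -4.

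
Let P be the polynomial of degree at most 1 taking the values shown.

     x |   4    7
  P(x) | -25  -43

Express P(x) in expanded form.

P(x) = -6x - 1

Write P(x) = ax + b. Substituting each data point gives a linear system:
  4a + b = -25
  7a + b = -43
Solving the system yields a = -6, b = -1.
So P(x) = -6x - 1.
Check: P(4) = -25. ✓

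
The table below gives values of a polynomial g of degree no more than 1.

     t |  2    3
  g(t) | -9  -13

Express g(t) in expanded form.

g(t) = -4t - 1

Using the Lagrange interpolation formula with nodes 2, 3:
  L_0(t) = (t - 3) / -1
  L_1(t) = (t - 2) / 1
Then g(t) = -9·L_0(t) - 13·L_1(t).
Expanding and collecting terms gives g(t) = -4t - 1.
Check: g(3) = -13. ✓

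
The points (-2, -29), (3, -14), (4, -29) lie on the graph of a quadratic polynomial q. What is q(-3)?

Write q(n) = an^2 + bn + c. Substituting each data point gives a linear system:
  4a - 2b + c = -29
  9a + 3b + c = -14
  16a + 4b + c = -29
Solving the system yields a = -3, b = 6, c = -5.
So q(n) = -3n^2 + 6n - 5.
Then q(-3) = -50.

-50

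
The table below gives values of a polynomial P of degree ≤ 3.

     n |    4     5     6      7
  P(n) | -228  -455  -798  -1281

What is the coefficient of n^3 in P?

-4

Write P(n) = an^3 + bn^2 + cn + d. Substituting each data point gives a linear system:
  64a + 16b + 4c + d = -228
  125a + 25b + 5c + d = -455
  216a + 36b + 6c + d = -798
  343a + 49b + 7c + d = -1281
Solving the system yields a = -4, b = 2, c = -1, d = 0.
So P(n) = -4n^3 + 2n^2 - n.
The leading coefficient is -4.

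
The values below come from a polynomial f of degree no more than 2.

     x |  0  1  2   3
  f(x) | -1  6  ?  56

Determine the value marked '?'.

The 3 known points determine the degree-2 polynomial uniquely.
Write f(x) = ax^2 + bx + c. Substituting each data point gives a linear system:
  c = -1
  a + b + c = 6
  9a + 3b + c = 56
Solving the system yields a = 6, b = 1, c = -1.
So f(x) = 6x^2 + x - 1.
Then f(2) = 25.

25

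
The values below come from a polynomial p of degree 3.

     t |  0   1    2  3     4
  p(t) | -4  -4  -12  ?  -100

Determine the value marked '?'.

The 4 known points determine the degree-3 polynomial uniquely.
Write p(t) = at^3 + bt^2 + ct + d. Substituting each data point gives a linear system:
  d = -4
  a + b + c + d = -4
  8a + 4b + 2c + d = -12
  64a + 16b + 4c + d = -100
Solving the system yields a = -2, b = 2, c = 0, d = -4.
So p(t) = -2t^3 + 2t^2 - 4.
Then p(3) = -40.

-40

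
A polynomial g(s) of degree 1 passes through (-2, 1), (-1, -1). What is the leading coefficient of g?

Write g(s) = as + b. Substituting each data point gives a linear system:
  -2a + b = 1
  -a + b = -1
Solving the system yields a = -2, b = -3.
So g(s) = -2s - 3.
The leading coefficient is -2.

-2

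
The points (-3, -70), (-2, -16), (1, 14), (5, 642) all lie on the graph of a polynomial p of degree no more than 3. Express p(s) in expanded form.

Write p(s) = as^3 + bs^2 + cs + d. Substituting each data point gives a linear system:
  -27a + 9b - 3c + d = -70
  -8a + 4b - 2c + d = -16
  a + b + c + d = 14
  125a + 25b + 5c + d = 642
Solving the system yields a = 4, b = 5, c = 3, d = 2.
So p(s) = 4s^3 + 5s^2 + 3s + 2.
Check: p(-2) = -16. ✓

p(s) = 4s^3 + 5s^2 + 3s + 2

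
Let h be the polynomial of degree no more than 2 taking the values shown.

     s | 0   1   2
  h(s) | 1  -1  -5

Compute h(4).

Write h(s) = as^2 + bs + c. Substituting each data point gives a linear system:
  c = 1
  a + b + c = -1
  4a + 2b + c = -5
Solving the system yields a = -1, b = -1, c = 1.
So h(s) = -s^2 - s + 1.
Then h(4) = -19.

-19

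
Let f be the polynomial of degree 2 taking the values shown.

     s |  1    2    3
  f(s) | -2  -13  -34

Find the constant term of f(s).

-1

Write f(s) = as^2 + bs + c. Substituting each data point gives a linear system:
  a + b + c = -2
  4a + 2b + c = -13
  9a + 3b + c = -34
Solving the system yields a = -5, b = 4, c = -1.
So f(s) = -5s^2 + 4s - 1.
The constant term is -1.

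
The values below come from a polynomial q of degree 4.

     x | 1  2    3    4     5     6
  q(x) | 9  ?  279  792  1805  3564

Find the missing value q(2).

68

On equispaced nodes a degree-4 polynomial has vanishing fifth forward difference, so
  - q(1) + 5·q(2) - 10·q(3) + 10·q(4) - 5·q(5) + q(6) = 0.
Substituting the known values and solving for q(2):
  5·q(2) = 340
  q(2) = 68.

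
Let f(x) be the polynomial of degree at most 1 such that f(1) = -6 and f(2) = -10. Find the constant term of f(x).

Write f(x) = ax + b. Substituting each data point gives a linear system:
  a + b = -6
  2a + b = -10
Solving the system yields a = -4, b = -2.
So f(x) = -4x - 2.
The constant term is -2.

-2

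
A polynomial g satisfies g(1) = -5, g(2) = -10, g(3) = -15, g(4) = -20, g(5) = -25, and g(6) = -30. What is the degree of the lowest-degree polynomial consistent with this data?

Forward differences of the values at s = 1, 2, 3, 4, 5, 6:
  g  : -5  -10  -15  -20  -25  -30
  Δ  : -5  -5  -5  -5  -5
  Δ^2: 0  0  0  0
  Δ^3: 0  0  0
  Δ^4: 0  0
  Δ^5: 0
The first differences are constant (-5) and nonzero, while all higher differences vanish, so the minimal degree is 1.

1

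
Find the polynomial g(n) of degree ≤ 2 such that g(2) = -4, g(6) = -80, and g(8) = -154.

Write g(n) = an^2 + bn + c. Substituting each data point gives a linear system:
  4a + 2b + c = -4
  36a + 6b + c = -80
  64a + 8b + c = -154
Solving the system yields a = -3, b = 5, c = -2.
So g(n) = -3n^2 + 5n - 2.
Check: g(8) = -154. ✓

g(n) = -3n^2 + 5n - 2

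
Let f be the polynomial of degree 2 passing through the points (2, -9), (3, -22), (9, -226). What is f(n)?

Using the Lagrange interpolation formula with nodes 2, 3, 9:
  L_0(n) = (n - 3)(n - 9) / 7
  L_1(n) = (n - 2)(n - 9) / -6
  L_2(n) = (n - 2)(n - 3) / 42
Then f(n) = -9·L_0(n) - 22·L_1(n) - 226·L_2(n).
Expanding and collecting terms gives f(n) = -3n^2 + 2n - 1.
Check: f(2) = -9. ✓

f(n) = -3n^2 + 2n - 1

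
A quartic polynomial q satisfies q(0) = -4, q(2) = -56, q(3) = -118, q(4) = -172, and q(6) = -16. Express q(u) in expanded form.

Write q(u) = au^4 + bu^3 + cu^2 + du + e. Substituting each data point gives a linear system:
  e = -4
  16a + 8b + 4c + 2d + e = -56
  81a + 27b + 9c + 3d + e = -118
  256a + 64b + 16c + 4d + e = -172
  1296a + 216b + 36c + 6d + e = -16
Solving the system yields a = 1, b = -5, c = -6, d = -2, e = -4.
So q(u) = u^4 - 5u^3 - 6u^2 - 2u - 4.
Check: q(2) = -56. ✓

q(u) = u^4 - 5u^3 - 6u^2 - 2u - 4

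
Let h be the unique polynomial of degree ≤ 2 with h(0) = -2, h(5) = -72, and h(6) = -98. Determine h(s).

Write h(s) = as^2 + bs + c. Substituting each data point gives a linear system:
  c = -2
  25a + 5b + c = -72
  36a + 6b + c = -98
Solving the system yields a = -2, b = -4, c = -2.
So h(s) = -2s^2 - 4s - 2.
Check: h(5) = -72. ✓

h(s) = -2s^2 - 4s - 2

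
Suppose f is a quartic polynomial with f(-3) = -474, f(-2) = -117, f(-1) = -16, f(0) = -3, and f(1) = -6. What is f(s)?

f(s) = -4s^4 + 4s^3 - 4s^2 + s - 3

Using the Lagrange interpolation formula with nodes -3, -2, -1, 0, 1:
  L_0(s) = (s + 2)(s + 1)s(s - 1) / 24
  L_1(s) = (s + 3)(s + 1)s(s - 1) / -6
  L_2(s) = (s + 3)(s + 2)s(s - 1) / 4
  L_3(s) = (s + 3)(s + 2)(s + 1)(s - 1) / -6
  L_4(s) = (s + 3)(s + 2)(s + 1)s / 24
Then f(s) = -474·L_0(s) - 117·L_1(s) - 16·L_2(s) - 3·L_3(s) - 6·L_4(s).
Expanding and collecting terms gives f(s) = -4s⁴ + 4s³ - 4s² + s - 3.
Check: f(-3) = -474. ✓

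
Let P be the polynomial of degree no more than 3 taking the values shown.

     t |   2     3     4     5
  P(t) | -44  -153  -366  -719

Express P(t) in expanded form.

Write P(t) = at^3 + bt^2 + ct + d. Substituting each data point gives a linear system:
  8a + 4b + 2c + d = -44
  27a + 9b + 3c + d = -153
  64a + 16b + 4c + d = -366
  125a + 25b + 5c + d = -719
Solving the system yields a = -6, b = 2, c = -5, d = 6.
So P(t) = -6t^3 + 2t^2 - 5t + 6.
Check: P(4) = -366. ✓

P(t) = -6t^3 + 2t^2 - 5t + 6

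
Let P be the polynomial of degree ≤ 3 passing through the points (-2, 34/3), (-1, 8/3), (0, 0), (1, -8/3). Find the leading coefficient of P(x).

-1

Write P(x) = ax^3 + bx^2 + cx + d. Substituting each data point gives a linear system:
  -8a + 4b - 2c + d = 34/3
  -a + b - c + d = 8/3
  d = 0
  a + b + c + d = -8/3
Solving the system yields a = -1, b = 0, c = -5/3, d = 0.
So P(x) = -x^3 - (5/3)x.
The leading coefficient is -1.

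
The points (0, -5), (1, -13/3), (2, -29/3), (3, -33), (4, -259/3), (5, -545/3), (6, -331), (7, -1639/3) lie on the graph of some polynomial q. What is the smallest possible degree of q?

3

Forward differences of the values at s = 0, 1, 2, 3, 4, 5, 6, 7:
  q  : -5  -13/3  -29/3  -33  -259/3  -545/3  -331  -1639/3
  Δ  : 2/3  -16/3  -70/3  -160/3  -286/3  -448/3  -646/3
  Δ^2: -6  -18  -30  -42  -54  -66
  Δ^3: -12  -12  -12  -12  -12
  Δ^4: 0  0  0  0
  Δ^5: 0  0  0
  Δ^6: 0  0
  Δ^7: 0
The third differences are constant (-12) and nonzero, while all higher differences vanish, so the minimal degree is 3.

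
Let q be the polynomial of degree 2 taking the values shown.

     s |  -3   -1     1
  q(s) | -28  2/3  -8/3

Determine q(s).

q(s) = -4s^2 - (5/3)s + 3

Write q(s) = as^2 + bs + c. Substituting each data point gives a linear system:
  9a - 3b + c = -28
  a - b + c = 2/3
  a + b + c = -8/3
Solving the system yields a = -4, b = -5/3, c = 3.
So q(s) = -4s² - (5/3)s + 3.
Check: q(1) = -8/3. ✓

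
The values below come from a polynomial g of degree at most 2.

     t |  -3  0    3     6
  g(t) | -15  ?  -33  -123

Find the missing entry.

The 3 known points determine the degree-2 polynomial uniquely.
Write g(t) = at^2 + bt + c. Substituting each data point gives a linear system:
  9a - 3b + c = -15
  9a + 3b + c = -33
  36a + 6b + c = -123
Solving the system yields a = -3, b = -3, c = 3.
So g(t) = -3t^2 - 3t + 3.
Then g(0) = 3.

3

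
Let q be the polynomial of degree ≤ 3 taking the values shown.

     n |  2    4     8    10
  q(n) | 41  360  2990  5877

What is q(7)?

3987/2

Using the Lagrange interpolation formula with nodes 2, 4, 8, 10:
  L_0(n) = (n - 4)(n - 8)(n - 10) / -96
  L_1(n) = (n - 2)(n - 8)(n - 10) / 48
  L_2(n) = (n - 2)(n - 4)(n - 10) / -48
  L_3(n) = (n - 2)(n - 4)(n - 8) / 96
Then q(n) = 41·L_0(n) + 360·L_1(n) + 2990·L_2(n) + 5877·L_3(n).
Expanding and collecting terms gives q(n) = 6n³ - n² - (5/2)n + 2.
Evaluating at n = 7: q(7) = 3987/2.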